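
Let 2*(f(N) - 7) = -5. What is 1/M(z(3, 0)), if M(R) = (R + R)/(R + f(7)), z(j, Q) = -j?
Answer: -¼ ≈ -0.25000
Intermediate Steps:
f(N) = 9/2 (f(N) = 7 + (½)*(-5) = 7 - 5/2 = 9/2)
M(R) = 2*R/(9/2 + R) (M(R) = (R + R)/(R + 9/2) = (2*R)/(9/2 + R) = 2*R/(9/2 + R))
1/M(z(3, 0)) = 1/(4*(-1*3)/(9 + 2*(-1*3))) = 1/(4*(-3)/(9 + 2*(-3))) = 1/(4*(-3)/(9 - 6)) = 1/(4*(-3)/3) = 1/(4*(-3)*(⅓)) = 1/(-4) = -¼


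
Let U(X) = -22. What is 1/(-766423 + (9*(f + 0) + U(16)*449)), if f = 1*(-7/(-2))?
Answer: -2/1552539 ≈ -1.2882e-6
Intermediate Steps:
f = 7/2 (f = 1*(-7*(-1/2)) = 1*(7/2) = 7/2 ≈ 3.5000)
1/(-766423 + (9*(f + 0) + U(16)*449)) = 1/(-766423 + (9*(7/2 + 0) - 22*449)) = 1/(-766423 + (9*(7/2) - 9878)) = 1/(-766423 + (63/2 - 9878)) = 1/(-766423 - 19693/2) = 1/(-1552539/2) = -2/1552539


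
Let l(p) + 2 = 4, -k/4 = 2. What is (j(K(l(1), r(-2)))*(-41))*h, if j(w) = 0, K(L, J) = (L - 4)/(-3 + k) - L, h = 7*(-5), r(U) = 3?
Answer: 0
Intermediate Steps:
k = -8 (k = -4*2 = -8)
l(p) = 2 (l(p) = -2 + 4 = 2)
h = -35
K(L, J) = 4/11 - 12*L/11 (K(L, J) = (L - 4)/(-3 - 8) - L = (-4 + L)/(-11) - L = (-4 + L)*(-1/11) - L = (4/11 - L/11) - L = 4/11 - 12*L/11)
(j(K(l(1), r(-2)))*(-41))*h = (0*(-41))*(-35) = 0*(-35) = 0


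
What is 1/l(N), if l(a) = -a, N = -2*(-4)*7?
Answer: -1/56 ≈ -0.017857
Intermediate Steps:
N = 56 (N = 8*7 = 56)
1/l(N) = 1/(-1*56) = 1/(-56) = -1/56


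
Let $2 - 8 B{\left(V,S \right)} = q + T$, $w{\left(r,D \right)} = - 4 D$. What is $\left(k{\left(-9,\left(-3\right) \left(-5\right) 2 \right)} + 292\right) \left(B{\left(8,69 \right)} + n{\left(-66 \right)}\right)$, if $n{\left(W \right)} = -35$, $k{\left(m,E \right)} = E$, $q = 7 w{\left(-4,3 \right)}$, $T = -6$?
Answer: $-7567$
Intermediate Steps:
$q = -84$ ($q = 7 \left(\left(-4\right) 3\right) = 7 \left(-12\right) = -84$)
$B{\left(V,S \right)} = \frac{23}{2}$ ($B{\left(V,S \right)} = \frac{1}{4} - \frac{-84 - 6}{8} = \frac{1}{4} - - \frac{45}{4} = \frac{1}{4} + \frac{45}{4} = \frac{23}{2}$)
$\left(k{\left(-9,\left(-3\right) \left(-5\right) 2 \right)} + 292\right) \left(B{\left(8,69 \right)} + n{\left(-66 \right)}\right) = \left(\left(-3\right) \left(-5\right) 2 + 292\right) \left(\frac{23}{2} - 35\right) = \left(15 \cdot 2 + 292\right) \left(- \frac{47}{2}\right) = \left(30 + 292\right) \left(- \frac{47}{2}\right) = 322 \left(- \frac{47}{2}\right) = -7567$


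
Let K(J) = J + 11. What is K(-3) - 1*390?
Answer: -382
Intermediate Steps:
K(J) = 11 + J
K(-3) - 1*390 = (11 - 3) - 1*390 = 8 - 390 = -382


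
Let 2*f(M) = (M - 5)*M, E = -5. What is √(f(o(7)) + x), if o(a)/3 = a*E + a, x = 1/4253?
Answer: √67612981895/4253 ≈ 61.139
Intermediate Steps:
x = 1/4253 ≈ 0.00023513
o(a) = -12*a (o(a) = 3*(a*(-5) + a) = 3*(-5*a + a) = 3*(-4*a) = -12*a)
f(M) = M*(-5 + M)/2 (f(M) = ((M - 5)*M)/2 = ((-5 + M)*M)/2 = (M*(-5 + M))/2 = M*(-5 + M)/2)
√(f(o(7)) + x) = √((-12*7)*(-5 - 12*7)/2 + 1/4253) = √((½)*(-84)*(-5 - 84) + 1/4253) = √((½)*(-84)*(-89) + 1/4253) = √(3738 + 1/4253) = √(15897715/4253) = √67612981895/4253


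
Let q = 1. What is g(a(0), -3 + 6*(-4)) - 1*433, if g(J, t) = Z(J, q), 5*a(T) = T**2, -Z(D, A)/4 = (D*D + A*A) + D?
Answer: -437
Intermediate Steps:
Z(D, A) = -4*D - 4*A**2 - 4*D**2 (Z(D, A) = -4*((D*D + A*A) + D) = -4*((D**2 + A**2) + D) = -4*((A**2 + D**2) + D) = -4*(D + A**2 + D**2) = -4*D - 4*A**2 - 4*D**2)
a(T) = T**2/5
g(J, t) = -4 - 4*J - 4*J**2 (g(J, t) = -4*J - 4*1**2 - 4*J**2 = -4*J - 4*1 - 4*J**2 = -4*J - 4 - 4*J**2 = -4 - 4*J - 4*J**2)
g(a(0), -3 + 6*(-4)) - 1*433 = (-4 - 4*0**2/5 - 4*((1/5)*0**2)**2) - 1*433 = (-4 - 4*0/5 - 4*((1/5)*0)**2) - 433 = (-4 - 4*0 - 4*0**2) - 433 = (-4 + 0 - 4*0) - 433 = (-4 + 0 + 0) - 433 = -4 - 433 = -437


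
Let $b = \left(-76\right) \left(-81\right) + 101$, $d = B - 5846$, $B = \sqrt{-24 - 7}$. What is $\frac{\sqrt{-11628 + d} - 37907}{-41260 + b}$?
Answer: $\frac{37907}{35003} - \frac{\sqrt{-17474 + i \sqrt{31}}}{35003} \approx 1.083 - 0.0037765 i$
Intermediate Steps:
$B = i \sqrt{31}$ ($B = \sqrt{-31} = i \sqrt{31} \approx 5.5678 i$)
$d = -5846 + i \sqrt{31}$ ($d = i \sqrt{31} - 5846 = -5846 + i \sqrt{31} \approx -5846.0 + 5.5678 i$)
$b = 6257$ ($b = 6156 + 101 = 6257$)
$\frac{\sqrt{-11628 + d} - 37907}{-41260 + b} = \frac{\sqrt{-11628 - \left(5846 - i \sqrt{31}\right)} - 37907}{-41260 + 6257} = \frac{\sqrt{-17474 + i \sqrt{31}} - 37907}{-35003} = \left(-37907 + \sqrt{-17474 + i \sqrt{31}}\right) \left(- \frac{1}{35003}\right) = \frac{37907}{35003} - \frac{\sqrt{-17474 + i \sqrt{31}}}{35003}$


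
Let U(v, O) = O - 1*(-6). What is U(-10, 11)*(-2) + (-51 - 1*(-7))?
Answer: -78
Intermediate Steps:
U(v, O) = 6 + O (U(v, O) = O + 6 = 6 + O)
U(-10, 11)*(-2) + (-51 - 1*(-7)) = (6 + 11)*(-2) + (-51 - 1*(-7)) = 17*(-2) + (-51 + 7) = -34 - 44 = -78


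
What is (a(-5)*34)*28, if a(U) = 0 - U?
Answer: 4760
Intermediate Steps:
a(U) = -U
(a(-5)*34)*28 = (-1*(-5)*34)*28 = (5*34)*28 = 170*28 = 4760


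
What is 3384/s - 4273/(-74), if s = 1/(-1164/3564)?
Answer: -2557919/2442 ≈ -1047.5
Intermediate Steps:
s = -297/97 (s = 1/(-1164*1/3564) = 1/(-97/297) = -297/97 ≈ -3.0619)
3384/s - 4273/(-74) = 3384/(-297/97) - 4273/(-74) = 3384*(-97/297) - 4273*(-1/74) = -36472/33 + 4273/74 = -2557919/2442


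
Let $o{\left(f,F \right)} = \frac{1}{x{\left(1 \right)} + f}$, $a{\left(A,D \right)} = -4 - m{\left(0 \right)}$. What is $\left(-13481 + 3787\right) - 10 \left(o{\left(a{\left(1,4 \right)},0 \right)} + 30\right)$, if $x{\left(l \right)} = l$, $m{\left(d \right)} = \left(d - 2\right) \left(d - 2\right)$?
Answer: $- \frac{69948}{7} \approx -9992.6$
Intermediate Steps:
$m{\left(d \right)} = \left(-2 + d\right)^{2}$ ($m{\left(d \right)} = \left(-2 + d\right) \left(-2 + d\right) = \left(-2 + d\right)^{2}$)
$a{\left(A,D \right)} = -8$ ($a{\left(A,D \right)} = -4 - \left(-2 + 0\right)^{2} = -4 - \left(-2\right)^{2} = -4 - 4 = -8$)
$o{\left(f,F \right)} = \frac{1}{1 + f}$
$\left(-13481 + 3787\right) - 10 \left(o{\left(a{\left(1,4 \right)},0 \right)} + 30\right) = \left(-13481 + 3787\right) - 10 \left(\frac{1}{1 - 8} + 30\right) = -9694 - 10 \left(\frac{1}{-7} + 30\right) = -9694 - 10 \left(- \frac{1}{7} + 30\right) = -9694 - \frac{2090}{7} = - \frac{69948}{7}$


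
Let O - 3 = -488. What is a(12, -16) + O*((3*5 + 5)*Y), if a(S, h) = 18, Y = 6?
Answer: -58182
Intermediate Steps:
O = -485 (O = 3 - 488 = -485)
a(12, -16) + O*((3*5 + 5)*Y) = 18 - 485*(3*5 + 5)*6 = 18 - 485*(15 + 5)*6 = 18 - 9700*6 = 18 - 485*120 = 18 - 58200 = -58182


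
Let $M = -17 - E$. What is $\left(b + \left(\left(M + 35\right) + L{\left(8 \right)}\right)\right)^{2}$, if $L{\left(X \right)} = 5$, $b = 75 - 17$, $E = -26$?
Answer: $11449$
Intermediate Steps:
$b = 58$ ($b = 75 - 17 = 58$)
$M = 9$ ($M = -17 - -26 = -17 + 26 = 9$)
$\left(b + \left(\left(M + 35\right) + L{\left(8 \right)}\right)\right)^{2} = \left(58 + \left(\left(9 + 35\right) + 5\right)\right)^{2} = \left(58 + \left(44 + 5\right)\right)^{2} = \left(58 + 49\right)^{2} = 107^{2} = 11449$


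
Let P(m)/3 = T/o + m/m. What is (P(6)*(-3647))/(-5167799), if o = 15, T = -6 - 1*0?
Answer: 9/7085 ≈ 0.0012703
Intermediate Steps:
T = -6 (T = -6 + 0 = -6)
P(m) = 9/5 (P(m) = 3*(-6/15 + m/m) = 3*(-6*1/15 + 1) = 3*(-⅖ + 1) = 3*(⅗) = 9/5)
(P(6)*(-3647))/(-5167799) = ((9/5)*(-3647))/(-5167799) = -32823/5*(-1/5167799) = 9/7085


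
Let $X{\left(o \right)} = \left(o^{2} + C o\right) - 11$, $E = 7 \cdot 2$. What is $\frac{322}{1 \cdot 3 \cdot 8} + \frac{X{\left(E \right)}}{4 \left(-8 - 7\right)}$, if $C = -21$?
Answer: $\frac{457}{30} \approx 15.233$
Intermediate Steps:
$E = 14$
$X{\left(o \right)} = -11 + o^{2} - 21 o$ ($X{\left(o \right)} = \left(o^{2} - 21 o\right) - 11 = -11 + o^{2} - 21 o$)
$\frac{322}{1 \cdot 3 \cdot 8} + \frac{X{\left(E \right)}}{4 \left(-8 - 7\right)} = \frac{322}{1 \cdot 3 \cdot 8} + \frac{-11 + 14^{2} - 294}{4 \left(-8 - 7\right)} = \frac{322}{3 \cdot 8} + \frac{-11 + 196 - 294}{4 \left(-15\right)} = \frac{322}{24} - \frac{109}{-60} = 322 \cdot \frac{1}{24} - - \frac{109}{60} = \frac{161}{12} + \frac{109}{60} = \frac{457}{30}$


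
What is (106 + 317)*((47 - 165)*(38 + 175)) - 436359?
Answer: -11068041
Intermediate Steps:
(106 + 317)*((47 - 165)*(38 + 175)) - 436359 = 423*(-118*213) - 436359 = 423*(-25134) - 436359 = -10631682 - 436359 = -11068041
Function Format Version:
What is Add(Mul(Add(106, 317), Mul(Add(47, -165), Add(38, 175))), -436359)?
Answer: -11068041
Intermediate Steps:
Add(Mul(Add(106, 317), Mul(Add(47, -165), Add(38, 175))), -436359) = Add(Mul(423, Mul(-118, 213)), -436359) = Add(Mul(423, -25134), -436359) = Add(-10631682, -436359) = -11068041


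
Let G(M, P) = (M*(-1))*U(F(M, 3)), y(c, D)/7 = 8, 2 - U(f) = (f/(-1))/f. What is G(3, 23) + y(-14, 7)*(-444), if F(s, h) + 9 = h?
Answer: -24873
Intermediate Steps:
F(s, h) = -9 + h
U(f) = 3 (U(f) = 2 - f/(-1)/f = 2 - f*(-1)/f = 2 - (-f)/f = 2 - 1*(-1) = 2 + 1 = 3)
y(c, D) = 56 (y(c, D) = 7*8 = 56)
G(M, P) = -3*M (G(M, P) = (M*(-1))*3 = -M*3 = -3*M)
G(3, 23) + y(-14, 7)*(-444) = -3*3 + 56*(-444) = -9 - 24864 = -24873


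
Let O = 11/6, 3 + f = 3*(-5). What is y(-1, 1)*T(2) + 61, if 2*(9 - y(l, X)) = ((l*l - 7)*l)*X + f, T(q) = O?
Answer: 177/2 ≈ 88.500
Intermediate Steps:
f = -18 (f = -3 + 3*(-5) = -3 - 15 = -18)
O = 11/6 (O = 11*(⅙) = 11/6 ≈ 1.8333)
T(q) = 11/6
y(l, X) = 18 - X*l*(-7 + l²)/2 (y(l, X) = 9 - (((l*l - 7)*l)*X - 18)/2 = 9 - (((l² - 7)*l)*X - 18)/2 = 9 - (((-7 + l²)*l)*X - 18)/2 = 9 - ((l*(-7 + l²))*X - 18)/2 = 9 - (X*l*(-7 + l²) - 18)/2 = 9 - (-18 + X*l*(-7 + l²))/2 = 9 + (9 - X*l*(-7 + l²)/2) = 18 - X*l*(-7 + l²)/2)
y(-1, 1)*T(2) + 61 = (18 - ½*1*(-1)³ + (7/2)*1*(-1))*(11/6) + 61 = (18 - ½*1*(-1) - 7/2)*(11/6) + 61 = (18 + ½ - 7/2)*(11/6) + 61 = 15*(11/6) + 61 = 55/2 + 61 = 177/2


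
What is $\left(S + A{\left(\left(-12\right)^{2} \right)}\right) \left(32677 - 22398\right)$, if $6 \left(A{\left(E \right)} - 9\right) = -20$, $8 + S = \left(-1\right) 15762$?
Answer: $- \frac{486124747}{3} \approx -1.6204 \cdot 10^{8}$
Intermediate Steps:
$S = -15770$ ($S = -8 - 15762 = -15770$)
$A{\left(E \right)} = \frac{17}{3}$ ($A{\left(E \right)} = 9 + \frac{1}{6} \left(-20\right) = 9 - \frac{10}{3} = \frac{17}{3}$)
$\left(S + A{\left(\left(-12\right)^{2} \right)}\right) \left(32677 - 22398\right) = \left(-15770 + \frac{17}{3}\right) \left(32677 - 22398\right) = \left(- \frac{47293}{3}\right) 10279 = - \frac{486124747}{3}$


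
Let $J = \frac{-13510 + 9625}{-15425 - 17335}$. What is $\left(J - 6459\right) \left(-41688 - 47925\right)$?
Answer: $\frac{60195172941}{104} \approx 5.788 \cdot 10^{8}$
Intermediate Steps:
$J = \frac{37}{312}$ ($J = - \frac{3885}{-32760} = \left(-3885\right) \left(- \frac{1}{32760}\right) = \frac{37}{312} \approx 0.11859$)
$\left(J - 6459\right) \left(-41688 - 47925\right) = \left(\frac{37}{312} - 6459\right) \left(-41688 - 47925\right) = \left(- \frac{2015171}{312}\right) \left(-89613\right) = \frac{60195172941}{104}$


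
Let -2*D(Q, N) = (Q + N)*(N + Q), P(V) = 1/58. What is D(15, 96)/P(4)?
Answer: -357309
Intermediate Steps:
P(V) = 1/58
D(Q, N) = -(N + Q)**2/2 (D(Q, N) = -(Q + N)*(N + Q)/2 = -(N + Q)*(N + Q)/2 = -(N + Q)**2/2)
D(15, 96)/P(4) = (-(96 + 15)**2/2)/(1/58) = -1/2*111**2*58 = -1/2*12321*58 = -12321/2*58 = -357309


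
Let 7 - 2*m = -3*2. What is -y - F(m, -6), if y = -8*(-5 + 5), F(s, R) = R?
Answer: 6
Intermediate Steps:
m = 13/2 (m = 7/2 - (-3)*2/2 = 7/2 - ½*(-6) = 7/2 + 3 = 13/2 ≈ 6.5000)
y = 0 (y = -8*0 = 0)
-y - F(m, -6) = -1*0 - 1*(-6) = 0 + 6 = 6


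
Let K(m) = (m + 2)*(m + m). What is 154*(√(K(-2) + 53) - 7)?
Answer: -1078 + 154*√53 ≈ 43.137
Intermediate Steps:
K(m) = 2*m*(2 + m) (K(m) = (2 + m)*(2*m) = 2*m*(2 + m))
154*(√(K(-2) + 53) - 7) = 154*(√(2*(-2)*(2 - 2) + 53) - 7) = 154*(√(2*(-2)*0 + 53) - 7) = 154*(√(0 + 53) - 7) = 154*(√53 - 7) = 154*(-7 + √53) = -1078 + 154*√53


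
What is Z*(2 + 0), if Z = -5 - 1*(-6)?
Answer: 2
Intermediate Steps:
Z = 1 (Z = -5 + 6 = 1)
Z*(2 + 0) = 1*(2 + 0) = 1*2 = 2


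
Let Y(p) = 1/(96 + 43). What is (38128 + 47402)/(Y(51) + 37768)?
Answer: 11888670/5249753 ≈ 2.2646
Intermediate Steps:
Y(p) = 1/139
(38128 + 47402)/(Y(51) + 37768) = (38128 + 47402)/(1/139 + 37768) = 85530/(5249753/139) = 85530*(139/5249753) = 11888670/5249753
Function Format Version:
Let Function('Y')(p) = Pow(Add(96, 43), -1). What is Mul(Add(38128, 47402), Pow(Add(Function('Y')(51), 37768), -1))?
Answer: Rational(11888670, 5249753) ≈ 2.2646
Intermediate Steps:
Function('Y')(p) = Rational(1, 139) (Function('Y')(p) = Pow(139, -1) = Rational(1, 139))
Mul(Add(38128, 47402), Pow(Add(Function('Y')(51), 37768), -1)) = Mul(Add(38128, 47402), Pow(Add(Rational(1, 139), 37768), -1)) = Mul(85530, Pow(Rational(5249753, 139), -1)) = Mul(85530, Rational(139, 5249753)) = Rational(11888670, 5249753)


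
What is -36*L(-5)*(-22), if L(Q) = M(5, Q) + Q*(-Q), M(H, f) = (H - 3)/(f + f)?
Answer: -99792/5 ≈ -19958.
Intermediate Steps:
M(H, f) = (-3 + H)/(2*f) (M(H, f) = (-3 + H)/((2*f)) = (-3 + H)*(1/(2*f)) = (-3 + H)/(2*f))
L(Q) = 1/Q - Q² (L(Q) = (-3 + 5)/(2*Q) + Q*(-Q) = (½)*2/Q - Q² = 1/Q - Q²)
-36*L(-5)*(-22) = -36*(1 - 1*(-5)³)/(-5)*(-22) = -(-36)*(1 - 1*(-125))/5*(-22) = -(-36)*(1 + 125)/5*(-22) = -(-36)*126/5*(-22) = -36*(-126/5)*(-22) = (4536/5)*(-22) = -99792/5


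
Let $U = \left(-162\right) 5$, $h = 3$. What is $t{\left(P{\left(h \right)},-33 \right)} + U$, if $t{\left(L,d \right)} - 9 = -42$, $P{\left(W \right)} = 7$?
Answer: $-843$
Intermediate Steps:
$U = -810$
$t{\left(L,d \right)} = -33$ ($t{\left(L,d \right)} = 9 - 42 = -33$)
$t{\left(P{\left(h \right)},-33 \right)} + U = -33 - 810 = -843$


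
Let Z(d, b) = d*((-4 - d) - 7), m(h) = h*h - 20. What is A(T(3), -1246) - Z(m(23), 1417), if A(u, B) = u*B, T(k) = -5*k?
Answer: 283370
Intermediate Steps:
m(h) = -20 + h² (m(h) = h² - 20 = -20 + h²)
Z(d, b) = d*(-11 - d)
A(u, B) = B*u
A(T(3), -1246) - Z(m(23), 1417) = -(-6230)*3 - (-1)*(-20 + 23²)*(11 + (-20 + 23²)) = -1246*(-15) - (-1)*(-20 + 529)*(11 + (-20 + 529)) = 18690 - (-1)*509*(11 + 509) = 18690 - (-1)*509*520 = 18690 - 1*(-264680) = 18690 + 264680 = 283370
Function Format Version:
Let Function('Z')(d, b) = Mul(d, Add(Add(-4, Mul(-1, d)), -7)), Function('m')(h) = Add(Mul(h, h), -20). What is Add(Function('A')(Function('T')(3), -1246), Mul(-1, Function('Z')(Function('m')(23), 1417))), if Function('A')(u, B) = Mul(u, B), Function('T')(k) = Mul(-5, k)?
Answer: 283370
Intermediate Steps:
Function('m')(h) = Add(-20, Pow(h, 2)) (Function('m')(h) = Add(Pow(h, 2), -20) = Add(-20, Pow(h, 2)))
Function('Z')(d, b) = Mul(d, Add(-11, Mul(-1, d)))
Function('A')(u, B) = Mul(B, u)
Add(Function('A')(Function('T')(3), -1246), Mul(-1, Function('Z')(Function('m')(23), 1417))) = Add(Mul(-1246, Mul(-5, 3)), Mul(-1, Mul(-1, Add(-20, Pow(23, 2)), Add(11, Add(-20, Pow(23, 2)))))) = Add(Mul(-1246, -15), Mul(-1, Mul(-1, Add(-20, 529), Add(11, Add(-20, 529))))) = Add(18690, Mul(-1, Mul(-1, 509, Add(11, 509)))) = Add(18690, Mul(-1, Mul(-1, 509, 520))) = Add(18690, Mul(-1, -264680)) = Add(18690, 264680) = 283370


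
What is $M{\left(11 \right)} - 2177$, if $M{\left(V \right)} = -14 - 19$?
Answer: $-2210$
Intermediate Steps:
$M{\left(V \right)} = -33$ ($M{\left(V \right)} = -14 - 19 = -33$)
$M{\left(11 \right)} - 2177 = -33 - 2177 = -2210$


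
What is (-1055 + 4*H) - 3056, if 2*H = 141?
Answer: -3829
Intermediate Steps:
H = 141/2 (H = (½)*141 = 141/2 ≈ 70.500)
(-1055 + 4*H) - 3056 = (-1055 + 4*(141/2)) - 3056 = (-1055 + 282) - 3056 = -773 - 3056 = -3829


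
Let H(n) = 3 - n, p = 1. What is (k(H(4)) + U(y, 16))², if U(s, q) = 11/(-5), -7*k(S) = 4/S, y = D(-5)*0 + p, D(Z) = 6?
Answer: 3249/1225 ≈ 2.6522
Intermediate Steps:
y = 1 (y = 6*0 + 1 = 0 + 1 = 1)
k(S) = -4/(7*S)
U(s, q) = -11/5 (U(s, q) = 11*(-⅕) = -11/5)
(k(H(4)) + U(y, 16))² = (-4/(7*(3 - 1*4)) - 11/5)² = (-4/(7*(3 - 4)) - 11/5)² = (-4/7/(-1) - 11/5)² = (-4/7*(-1) - 11/5)² = (4/7 - 11/5)² = (-57/35)² = 3249/1225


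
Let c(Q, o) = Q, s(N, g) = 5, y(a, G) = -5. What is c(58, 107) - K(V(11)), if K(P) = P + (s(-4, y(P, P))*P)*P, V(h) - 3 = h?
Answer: -936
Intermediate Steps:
V(h) = 3 + h
K(P) = P + 5*P² (K(P) = P + (5*P)*P = P + 5*P²)
c(58, 107) - K(V(11)) = 58 - (3 + 11)*(1 + 5*(3 + 11)) = 58 - 14*(1 + 5*14) = 58 - 14*(1 + 70) = 58 - 14*71 = 58 - 1*994 = 58 - 994 = -936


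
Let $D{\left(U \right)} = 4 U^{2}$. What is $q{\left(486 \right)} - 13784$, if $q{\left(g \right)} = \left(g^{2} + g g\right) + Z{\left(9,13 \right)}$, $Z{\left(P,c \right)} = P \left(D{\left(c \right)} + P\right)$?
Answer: $464773$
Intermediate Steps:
$Z{\left(P,c \right)} = P \left(P + 4 c^{2}\right)$ ($Z{\left(P,c \right)} = P \left(4 c^{2} + P\right) = P \left(P + 4 c^{2}\right)$)
$q{\left(g \right)} = 6165 + 2 g^{2}$ ($q{\left(g \right)} = \left(g^{2} + g g\right) + 9 \left(9 + 4 \cdot 13^{2}\right) = \left(g^{2} + g^{2}\right) + 9 \left(9 + 4 \cdot 169\right) = 2 g^{2} + 9 \left(9 + 676\right) = 2 g^{2} + 9 \cdot 685 = 2 g^{2} + 6165 = 6165 + 2 g^{2}$)
$q{\left(486 \right)} - 13784 = \left(6165 + 2 \cdot 486^{2}\right) - 13784 = \left(6165 + 2 \cdot 236196\right) - 13784 = \left(6165 + 472392\right) - 13784 = 478557 - 13784 = 464773$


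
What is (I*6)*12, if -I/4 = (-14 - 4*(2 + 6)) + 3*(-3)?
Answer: 15840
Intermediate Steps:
I = 220 (I = -4*((-14 - 4*(2 + 6)) + 3*(-3)) = -4*((-14 - 4*8) - 9) = -4*((-14 - 32) - 9) = -4*(-46 - 9) = -4*(-55) = 220)
(I*6)*12 = (220*6)*12 = 1320*12 = 15840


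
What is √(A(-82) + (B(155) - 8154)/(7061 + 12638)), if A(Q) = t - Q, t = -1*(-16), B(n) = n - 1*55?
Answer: 44*√19561107/19699 ≈ 9.8788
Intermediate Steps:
B(n) = -55 + n (B(n) = n - 55 = -55 + n)
t = 16
A(Q) = 16 - Q
√(A(-82) + (B(155) - 8154)/(7061 + 12638)) = √((16 - 1*(-82)) + ((-55 + 155) - 8154)/(7061 + 12638)) = √((16 + 82) + (100 - 8154)/19699) = √(98 - 8054*1/19699) = √(98 - 8054/19699) = √(1922448/19699) = 44*√19561107/19699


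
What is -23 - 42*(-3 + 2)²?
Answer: -65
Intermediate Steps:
-23 - 42*(-3 + 2)² = -23 - 42*(-1)² = -23 - 42*1 = -23 - 42 = -65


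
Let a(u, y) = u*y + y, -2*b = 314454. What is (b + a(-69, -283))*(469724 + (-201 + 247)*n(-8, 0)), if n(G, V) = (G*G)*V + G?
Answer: -64763148948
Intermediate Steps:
n(G, V) = G + V*G² (n(G, V) = G²*V + G = V*G² + G = G + V*G²)
b = -157227 (b = -½*314454 = -157227)
a(u, y) = y + u*y
(b + a(-69, -283))*(469724 + (-201 + 247)*n(-8, 0)) = (-157227 - 283*(1 - 69))*(469724 + (-201 + 247)*(-8*(1 - 8*0))) = (-157227 - 283*(-68))*(469724 + 46*(-8*(1 + 0))) = (-157227 + 19244)*(469724 + 46*(-8*1)) = -137983*(469724 + 46*(-8)) = -137983*(469724 - 368) = -137983*469356 = -64763148948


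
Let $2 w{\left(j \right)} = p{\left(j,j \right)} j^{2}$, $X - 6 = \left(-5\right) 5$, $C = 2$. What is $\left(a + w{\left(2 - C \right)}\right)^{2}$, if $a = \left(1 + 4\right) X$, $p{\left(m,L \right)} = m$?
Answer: $9025$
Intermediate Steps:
$X = -19$ ($X = 6 - 25 = -19$)
$w{\left(j \right)} = \frac{j^{3}}{2}$ ($w{\left(j \right)} = \frac{j j^{2}}{2} = \frac{j^{3}}{2}$)
$a = -95$ ($a = \left(1 + 4\right) \left(-19\right) = 5 \left(-19\right) = -95$)
$\left(a + w{\left(2 - C \right)}\right)^{2} = \left(-95 + \frac{\left(2 - 2\right)^{3}}{2}\right)^{2} = \left(-95 + \frac{0^{3}}{2}\right)^{2} = \left(-95 + \frac{1}{2} \cdot 0\right)^{2} = \left(-95 + 0\right)^{2} = \left(-95\right)^{2} = 9025$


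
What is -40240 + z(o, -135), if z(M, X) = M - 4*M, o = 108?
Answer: -40564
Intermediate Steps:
z(M, X) = -3*M
-40240 + z(o, -135) = -40240 - 3*108 = -40240 - 324 = -40564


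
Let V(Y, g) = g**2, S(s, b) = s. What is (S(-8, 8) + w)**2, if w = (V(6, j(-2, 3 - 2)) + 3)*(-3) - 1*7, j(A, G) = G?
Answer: 729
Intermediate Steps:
w = -19 (w = ((3 - 2)**2 + 3)*(-3) - 1*7 = (1**2 + 3)*(-3) - 7 = (1 + 3)*(-3) - 7 = 4*(-3) - 7 = -12 - 7 = -19)
(S(-8, 8) + w)**2 = (-8 - 19)**2 = (-27)**2 = 729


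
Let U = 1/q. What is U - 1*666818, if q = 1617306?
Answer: -1078448752307/1617306 ≈ -6.6682e+5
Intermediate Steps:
U = 1/1617306 ≈ 6.1831e-7
U - 1*666818 = 1/1617306 - 1*666818 = 1/1617306 - 666818 = -1078448752307/1617306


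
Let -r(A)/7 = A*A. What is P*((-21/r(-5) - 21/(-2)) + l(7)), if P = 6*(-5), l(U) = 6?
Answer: -2493/5 ≈ -498.60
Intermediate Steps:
r(A) = -7*A² (r(A) = -7*A*A = -7*A²)
P = -30
P*((-21/r(-5) - 21/(-2)) + l(7)) = -30*((-21/((-7*(-5)²)) - 21/(-2)) + 6) = -30*((-21/((-7*25)) - 21*(-½)) + 6) = -30*((-21/(-175) + 21/2) + 6) = -30*((-21*(-1/175) + 21/2) + 6) = -30*((3/25 + 21/2) + 6) = -30*(531/50 + 6) = -30*831/50 = -2493/5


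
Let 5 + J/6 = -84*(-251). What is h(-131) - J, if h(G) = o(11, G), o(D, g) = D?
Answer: -126463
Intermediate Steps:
h(G) = 11
J = 126474 (J = -30 + 6*(-84*(-251)) = -30 + 6*21084 = -30 + 126504 = 126474)
h(-131) - J = 11 - 1*126474 = 11 - 126474 = -126463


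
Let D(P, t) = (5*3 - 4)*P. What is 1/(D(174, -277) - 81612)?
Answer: -1/79698 ≈ -1.2547e-5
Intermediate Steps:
D(P, t) = 11*P (D(P, t) = (15 - 4)*P = 11*P)
1/(D(174, -277) - 81612) = 1/(11*174 - 81612) = 1/(1914 - 81612) = 1/(-79698) = -1/79698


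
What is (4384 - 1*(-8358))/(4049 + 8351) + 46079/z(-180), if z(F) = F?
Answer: -14227151/55800 ≈ -254.97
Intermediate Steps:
(4384 - 1*(-8358))/(4049 + 8351) + 46079/z(-180) = (4384 - 1*(-8358))/(4049 + 8351) + 46079/(-180) = (4384 + 8358)/12400 + 46079*(-1/180) = 12742*(1/12400) - 46079/180 = 6371/6200 - 46079/180 = -14227151/55800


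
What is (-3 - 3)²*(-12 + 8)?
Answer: -144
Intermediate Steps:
(-3 - 3)²*(-12 + 8) = (-6)²*(-4) = 36*(-4) = -144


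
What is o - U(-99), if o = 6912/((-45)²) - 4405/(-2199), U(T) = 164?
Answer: -8718127/54975 ≈ -158.58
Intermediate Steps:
o = 297773/54975 (o = 6912/2025 - 4405*(-1/2199) = 6912*(1/2025) + 4405/2199 = 256/75 + 4405/2199 = 297773/54975 ≈ 5.4165)
o - U(-99) = 297773/54975 - 1*164 = 297773/54975 - 164 = -8718127/54975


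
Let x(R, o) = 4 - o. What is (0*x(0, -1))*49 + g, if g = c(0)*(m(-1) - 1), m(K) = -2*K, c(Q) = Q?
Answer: 0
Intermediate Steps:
g = 0 (g = 0*(-2*(-1) - 1) = 0*(2 - 1) = 0*1 = 0)
(0*x(0, -1))*49 + g = (0*(4 - 1*(-1)))*49 + 0 = (0*(4 + 1))*49 + 0 = (0*5)*49 + 0 = 0*49 + 0 = 0 + 0 = 0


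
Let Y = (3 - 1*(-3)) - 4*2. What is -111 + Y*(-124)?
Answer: 137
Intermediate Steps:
Y = -2 (Y = (3 + 3) - 8 = 6 - 8 = -2)
-111 + Y*(-124) = -111 - 2*(-124) = -111 + 248 = 137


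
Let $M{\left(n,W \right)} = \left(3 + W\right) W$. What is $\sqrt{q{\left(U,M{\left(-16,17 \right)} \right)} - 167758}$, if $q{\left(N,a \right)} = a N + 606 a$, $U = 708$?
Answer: $\sqrt{279002} \approx 528.21$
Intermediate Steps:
$M{\left(n,W \right)} = W \left(3 + W\right)$
$q{\left(N,a \right)} = 606 a + N a$ ($q{\left(N,a \right)} = N a + 606 a = 606 a + N a$)
$\sqrt{q{\left(U,M{\left(-16,17 \right)} \right)} - 167758} = \sqrt{17 \left(3 + 17\right) \left(606 + 708\right) - 167758} = \sqrt{17 \cdot 20 \cdot 1314 - 167758} = \sqrt{340 \cdot 1314 - 167758} = \sqrt{446760 - 167758} = \sqrt{279002}$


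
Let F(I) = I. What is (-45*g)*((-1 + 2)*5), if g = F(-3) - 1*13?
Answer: 3600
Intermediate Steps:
g = -16 (g = -3 - 1*13 = -3 - 13 = -16)
(-45*g)*((-1 + 2)*5) = (-45*(-16))*((-1 + 2)*5) = 720*(1*5) = 720*5 = 3600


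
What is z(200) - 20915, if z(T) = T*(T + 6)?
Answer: 20285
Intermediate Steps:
z(T) = T*(6 + T)
z(200) - 20915 = 200*(6 + 200) - 20915 = 200*206 - 20915 = 41200 - 20915 = 20285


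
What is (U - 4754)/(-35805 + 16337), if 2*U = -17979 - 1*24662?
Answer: 52149/38936 ≈ 1.3394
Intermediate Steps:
U = -42641/2 (U = (-17979 - 1*24662)/2 = (-17979 - 24662)/2 = (½)*(-42641) = -42641/2 ≈ -21321.)
(U - 4754)/(-35805 + 16337) = (-42641/2 - 4754)/(-35805 + 16337) = -52149/2/(-19468) = -52149/2*(-1/19468) = 52149/38936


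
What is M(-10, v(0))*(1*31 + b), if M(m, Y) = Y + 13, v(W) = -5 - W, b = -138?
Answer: -856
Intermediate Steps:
M(m, Y) = 13 + Y
M(-10, v(0))*(1*31 + b) = (13 + (-5 - 1*0))*(1*31 - 138) = (13 + (-5 + 0))*(31 - 138) = (13 - 5)*(-107) = 8*(-107) = -856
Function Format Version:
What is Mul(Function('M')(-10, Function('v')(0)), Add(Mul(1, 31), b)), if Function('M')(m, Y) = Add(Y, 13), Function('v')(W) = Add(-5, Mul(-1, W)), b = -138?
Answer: -856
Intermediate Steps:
Function('M')(m, Y) = Add(13, Y)
Mul(Function('M')(-10, Function('v')(0)), Add(Mul(1, 31), b)) = Mul(Add(13, Add(-5, Mul(-1, 0))), Add(Mul(1, 31), -138)) = Mul(Add(13, Add(-5, 0)), Add(31, -138)) = Mul(Add(13, -5), -107) = Mul(8, -107) = -856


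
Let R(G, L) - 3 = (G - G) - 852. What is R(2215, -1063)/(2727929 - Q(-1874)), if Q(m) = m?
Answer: -849/2729803 ≈ -0.00031101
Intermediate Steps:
R(G, L) = -849 (R(G, L) = 3 + ((G - G) - 852) = 3 + (0 - 852) = 3 - 852 = -849)
R(2215, -1063)/(2727929 - Q(-1874)) = -849/(2727929 - 1*(-1874)) = -849/(2727929 + 1874) = -849/2729803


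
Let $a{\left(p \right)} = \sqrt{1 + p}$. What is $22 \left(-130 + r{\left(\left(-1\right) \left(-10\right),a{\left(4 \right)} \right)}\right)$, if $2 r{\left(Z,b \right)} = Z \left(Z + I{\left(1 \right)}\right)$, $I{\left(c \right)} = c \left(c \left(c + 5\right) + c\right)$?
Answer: $-990$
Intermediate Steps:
$I{\left(c \right)} = c \left(c + c \left(5 + c\right)\right)$ ($I{\left(c \right)} = c \left(c \left(5 + c\right) + c\right) = c \left(c + c \left(5 + c\right)\right)$)
$r{\left(Z,b \right)} = \frac{Z \left(7 + Z\right)}{2}$ ($r{\left(Z,b \right)} = \frac{Z \left(Z + 1^{2} \left(6 + 1\right)\right)}{2} = \frac{Z \left(Z + 1 \cdot 7\right)}{2} = \frac{Z \left(Z + 7\right)}{2} = \frac{Z \left(7 + Z\right)}{2}$)
$22 \left(-130 + r{\left(\left(-1\right) \left(-10\right),a{\left(4 \right)} \right)}\right) = 22 \left(-130 + \frac{\left(-1\right) \left(-10\right) \left(7 - -10\right)}{2}\right) = 22 \left(-130 + \frac{1}{2} \cdot 10 \left(7 + 10\right)\right) = 22 \left(-130 + \frac{1}{2} \cdot 10 \cdot 17\right) = 22 \left(-130 + 85\right) = 22 \left(-45\right) = -990$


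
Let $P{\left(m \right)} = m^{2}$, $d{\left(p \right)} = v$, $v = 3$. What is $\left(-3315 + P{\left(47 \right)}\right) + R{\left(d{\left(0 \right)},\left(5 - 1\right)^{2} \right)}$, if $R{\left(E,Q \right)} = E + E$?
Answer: $-1100$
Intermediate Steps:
$d{\left(p \right)} = 3$
$R{\left(E,Q \right)} = 2 E$
$\left(-3315 + P{\left(47 \right)}\right) + R{\left(d{\left(0 \right)},\left(5 - 1\right)^{2} \right)} = \left(-3315 + 47^{2}\right) + 2 \cdot 3 = \left(-3315 + 2209\right) + 6 = -1106 + 6 = -1100$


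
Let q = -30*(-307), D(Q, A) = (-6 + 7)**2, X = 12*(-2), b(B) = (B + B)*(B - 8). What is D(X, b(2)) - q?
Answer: -9209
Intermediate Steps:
b(B) = 2*B*(-8 + B) (b(B) = (2*B)*(-8 + B) = 2*B*(-8 + B))
X = -24
D(Q, A) = 1 (D(Q, A) = 1**2 = 1)
q = 9210
D(X, b(2)) - q = 1 - 1*9210 = 1 - 9210 = -9209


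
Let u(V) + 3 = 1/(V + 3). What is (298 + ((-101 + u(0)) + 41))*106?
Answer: 74836/3 ≈ 24945.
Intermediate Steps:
u(V) = -3 + 1/(3 + V) (u(V) = -3 + 1/(V + 3) = -3 + 1/(3 + V))
(298 + ((-101 + u(0)) + 41))*106 = (298 + ((-101 + (-8 - 3*0)/(3 + 0)) + 41))*106 = (298 + ((-101 + (-8 + 0)/3) + 41))*106 = (298 + ((-101 + (1/3)*(-8)) + 41))*106 = (298 + ((-101 - 8/3) + 41))*106 = (298 + (-311/3 + 41))*106 = (298 - 188/3)*106 = (706/3)*106 = 74836/3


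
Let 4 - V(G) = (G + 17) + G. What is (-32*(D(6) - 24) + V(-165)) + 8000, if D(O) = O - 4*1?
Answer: 9021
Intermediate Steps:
D(O) = -4 + O (D(O) = O - 4 = -4 + O)
V(G) = -13 - 2*G (V(G) = 4 - ((G + 17) + G) = 4 - ((17 + G) + G) = 4 - (17 + 2*G) = 4 + (-17 - 2*G) = -13 - 2*G)
(-32*(D(6) - 24) + V(-165)) + 8000 = (-32*((-4 + 6) - 24) + (-13 - 2*(-165))) + 8000 = (-32*(2 - 24) + (-13 + 330)) + 8000 = (-32*(-22) + 317) + 8000 = (704 + 317) + 8000 = 1021 + 8000 = 9021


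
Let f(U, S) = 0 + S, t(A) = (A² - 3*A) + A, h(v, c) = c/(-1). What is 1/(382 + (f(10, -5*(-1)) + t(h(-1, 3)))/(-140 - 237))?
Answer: 377/143994 ≈ 0.0026182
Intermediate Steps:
h(v, c) = -c (h(v, c) = c*(-1) = -c)
t(A) = A² - 2*A
f(U, S) = S
1/(382 + (f(10, -5*(-1)) + t(h(-1, 3)))/(-140 - 237)) = 1/(382 + (-5*(-1) + (-1*3)*(-2 - 1*3))/(-140 - 237)) = 1/(382 + (5 - 3*(-2 - 3))/(-377)) = 1/(382 + (5 - 3*(-5))*(-1/377)) = 1/(382 + (5 + 15)*(-1/377)) = 1/(382 + 20*(-1/377)) = 1/(382 - 20/377) = 1/(143994/377) = 377/143994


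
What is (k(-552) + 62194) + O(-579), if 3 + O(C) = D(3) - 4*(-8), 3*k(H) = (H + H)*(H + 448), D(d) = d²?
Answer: 100504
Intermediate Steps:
k(H) = 2*H*(448 + H)/3 (k(H) = ((H + H)*(H + 448))/3 = ((2*H)*(448 + H))/3 = (2*H*(448 + H))/3 = 2*H*(448 + H)/3)
O(C) = 38 (O(C) = -3 + (3² - 4*(-8)) = -3 + (9 + 32) = -3 + 41 = 38)
(k(-552) + 62194) + O(-579) = ((⅔)*(-552)*(448 - 552) + 62194) + 38 = ((⅔)*(-552)*(-104) + 62194) + 38 = (38272 + 62194) + 38 = 100466 + 38 = 100504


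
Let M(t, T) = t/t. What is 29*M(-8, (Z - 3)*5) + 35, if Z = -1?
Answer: 64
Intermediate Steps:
M(t, T) = 1
29*M(-8, (Z - 3)*5) + 35 = 29*1 + 35 = 29 + 35 = 64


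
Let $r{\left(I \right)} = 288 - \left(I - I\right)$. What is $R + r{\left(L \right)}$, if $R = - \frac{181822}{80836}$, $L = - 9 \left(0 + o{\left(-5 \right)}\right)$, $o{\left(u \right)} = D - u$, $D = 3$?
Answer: $\frac{11549473}{40418} \approx 285.75$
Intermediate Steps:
$o{\left(u \right)} = 3 - u$
$L = -72$ ($L = - 9 \left(0 + \left(3 - -5\right)\right) = - 9 \left(0 + \left(3 + 5\right)\right) = - 9 \left(0 + 8\right) = \left(-9\right) 8 = -72$)
$r{\left(I \right)} = 288$ ($r{\left(I \right)} = 288 - 0 = 288 + 0 = 288$)
$R = - \frac{90911}{40418}$ ($R = \left(-181822\right) \frac{1}{80836} = - \frac{90911}{40418} \approx -2.2493$)
$R + r{\left(L \right)} = - \frac{90911}{40418} + 288 = \frac{11549473}{40418}$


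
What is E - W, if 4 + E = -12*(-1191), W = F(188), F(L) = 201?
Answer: 14087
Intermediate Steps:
W = 201
E = 14288 (E = -4 - 12*(-1191) = -4 + 14292 = 14288)
E - W = 14288 - 1*201 = 14288 - 201 = 14087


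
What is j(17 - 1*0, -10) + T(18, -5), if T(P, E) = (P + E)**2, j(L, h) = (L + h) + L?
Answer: 193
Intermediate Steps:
j(L, h) = h + 2*L
T(P, E) = (E + P)**2
j(17 - 1*0, -10) + T(18, -5) = (-10 + 2*(17 - 1*0)) + (-5 + 18)**2 = (-10 + 2*(17 + 0)) + 13**2 = (-10 + 2*17) + 169 = (-10 + 34) + 169 = 24 + 169 = 193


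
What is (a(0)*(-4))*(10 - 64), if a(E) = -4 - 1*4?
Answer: -1728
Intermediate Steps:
a(E) = -8 (a(E) = -4 - 4 = -8)
(a(0)*(-4))*(10 - 64) = (-8*(-4))*(10 - 64) = 32*(-54) = -1728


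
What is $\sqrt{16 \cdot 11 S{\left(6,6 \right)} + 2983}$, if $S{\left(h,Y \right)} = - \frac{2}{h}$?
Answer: $\frac{\sqrt{26319}}{3} \approx 54.077$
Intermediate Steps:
$\sqrt{16 \cdot 11 S{\left(6,6 \right)} + 2983} = \sqrt{16 \cdot 11 \left(- \frac{2}{6}\right) + 2983} = \sqrt{176 \left(\left(-2\right) \frac{1}{6}\right) + 2983} = \sqrt{176 \left(- \frac{1}{3}\right) + 2983} = \sqrt{- \frac{176}{3} + 2983} = \sqrt{\frac{8773}{3}} = \frac{\sqrt{26319}}{3}$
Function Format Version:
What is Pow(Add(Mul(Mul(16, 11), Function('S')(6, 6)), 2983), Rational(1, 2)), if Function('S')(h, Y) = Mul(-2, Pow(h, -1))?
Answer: Mul(Rational(1, 3), Pow(26319, Rational(1, 2))) ≈ 54.077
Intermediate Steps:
Pow(Add(Mul(Mul(16, 11), Function('S')(6, 6)), 2983), Rational(1, 2)) = Pow(Add(Mul(Mul(16, 11), Mul(-2, Pow(6, -1))), 2983), Rational(1, 2)) = Pow(Add(Mul(176, Mul(-2, Rational(1, 6))), 2983), Rational(1, 2)) = Pow(Add(Mul(176, Rational(-1, 3)), 2983), Rational(1, 2)) = Pow(Add(Rational(-176, 3), 2983), Rational(1, 2)) = Pow(Rational(8773, 3), Rational(1, 2)) = Mul(Rational(1, 3), Pow(26319, Rational(1, 2)))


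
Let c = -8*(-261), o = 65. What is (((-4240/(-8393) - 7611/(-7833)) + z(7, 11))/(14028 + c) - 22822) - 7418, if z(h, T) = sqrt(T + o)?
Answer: -1525685782454377/50452572324 + sqrt(19)/8058 ≈ -30240.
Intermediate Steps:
z(h, T) = sqrt(65 + T) (z(h, T) = sqrt(T + 65) = sqrt(65 + T))
c = 2088
(((-4240/(-8393) - 7611/(-7833)) + z(7, 11))/(14028 + c) - 22822) - 7418 = (((-4240/(-8393) - 7611/(-7833)) + sqrt(65 + 11))/(14028 + 2088) - 22822) - 7418 = (((-4240*(-1/8393) - 7611*(-1/7833)) + sqrt(76))/16116 - 22822) - 7418 = (((4240/8393 + 2537/2611) + 2*sqrt(19))*(1/16116) - 22822) - 7418 = ((4623383/3130589 + 2*sqrt(19))*(1/16116) - 22822) - 7418 = ((4623383/50452572324 + sqrt(19)/8058) - 22822) - 7418 = (-1151428600954945/50452572324 + sqrt(19)/8058) - 7418 = -1525685782454377/50452572324 + sqrt(19)/8058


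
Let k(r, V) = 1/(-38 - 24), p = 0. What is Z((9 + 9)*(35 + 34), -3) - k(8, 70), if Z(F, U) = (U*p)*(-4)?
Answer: 1/62 ≈ 0.016129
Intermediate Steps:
k(r, V) = -1/62 (k(r, V) = 1/(-62) = -1/62)
Z(F, U) = 0 (Z(F, U) = (U*0)*(-4) = 0*(-4) = 0)
Z((9 + 9)*(35 + 34), -3) - k(8, 70) = 0 - 1*(-1/62) = 0 + 1/62 = 1/62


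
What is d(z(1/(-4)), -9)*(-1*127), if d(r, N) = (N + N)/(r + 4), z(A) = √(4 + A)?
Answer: 36576/49 - 4572*√15/49 ≈ 385.08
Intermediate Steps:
d(r, N) = 2*N/(4 + r) (d(r, N) = (2*N)/(4 + r) = 2*N/(4 + r))
d(z(1/(-4)), -9)*(-1*127) = (2*(-9)/(4 + √(4 + 1/(-4))))*(-1*127) = (2*(-9)/(4 + √(4 - ¼)))*(-127) = (2*(-9)/(4 + √(15/4)))*(-127) = (2*(-9)/(4 + √15/2))*(-127) = -18/(4 + √15/2)*(-127) = 2286/(4 + √15/2)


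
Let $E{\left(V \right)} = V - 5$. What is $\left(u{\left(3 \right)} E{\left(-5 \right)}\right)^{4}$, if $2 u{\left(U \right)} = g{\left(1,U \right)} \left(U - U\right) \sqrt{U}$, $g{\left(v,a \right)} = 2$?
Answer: $0$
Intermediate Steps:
$E{\left(V \right)} = -5 + V$ ($E{\left(V \right)} = V - 5 = -5 + V$)
$u{\left(U \right)} = 0$ ($u{\left(U \right)} = \frac{2 \left(U - U\right) \sqrt{U}}{2} = \frac{2 \cdot 0 \sqrt{U}}{2} = \frac{2 \cdot 0}{2} = \frac{1}{2} \cdot 0 = 0$)
$\left(u{\left(3 \right)} E{\left(-5 \right)}\right)^{4} = \left(0 \left(-5 - 5\right)\right)^{4} = \left(0 \left(-10\right)\right)^{4} = 0^{4} = 0$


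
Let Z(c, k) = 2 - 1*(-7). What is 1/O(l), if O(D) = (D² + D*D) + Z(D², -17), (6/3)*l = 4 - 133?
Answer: 2/16659 ≈ 0.00012006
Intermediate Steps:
l = -129/2 (l = (4 - 133)/2 = (½)*(-129) = -129/2 ≈ -64.500)
Z(c, k) = 9 (Z(c, k) = 2 + 7 = 9)
O(D) = 9 + 2*D² (O(D) = (D² + D*D) + 9 = (D² + D²) + 9 = 2*D² + 9 = 9 + 2*D²)
1/O(l) = 1/(9 + 2*(-129/2)²) = 1/(9 + 2*(16641/4)) = 1/(9 + 16641/2) = 1/(16659/2) = 2/16659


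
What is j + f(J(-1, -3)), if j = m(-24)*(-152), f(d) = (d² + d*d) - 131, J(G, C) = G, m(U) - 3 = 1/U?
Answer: -1736/3 ≈ -578.67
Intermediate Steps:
m(U) = 3 + 1/U
f(d) = -131 + 2*d² (f(d) = (d² + d²) - 131 = 2*d² - 131 = -131 + 2*d²)
j = -1349/3 (j = (3 + 1/(-24))*(-152) = (3 - 1/24)*(-152) = (71/24)*(-152) = -1349/3 ≈ -449.67)
j + f(J(-1, -3)) = -1349/3 + (-131 + 2*(-1)²) = -1349/3 + (-131 + 2*1) = -1349/3 + (-131 + 2) = -1349/3 - 129 = -1736/3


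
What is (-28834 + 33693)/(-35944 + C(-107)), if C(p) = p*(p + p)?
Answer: -4859/13046 ≈ -0.37245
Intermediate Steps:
C(p) = 2*p² (C(p) = p*(2*p) = 2*p²)
(-28834 + 33693)/(-35944 + C(-107)) = (-28834 + 33693)/(-35944 + 2*(-107)²) = 4859/(-35944 + 2*11449) = 4859/(-35944 + 22898) = 4859/(-13046) = 4859*(-1/13046) = -4859/13046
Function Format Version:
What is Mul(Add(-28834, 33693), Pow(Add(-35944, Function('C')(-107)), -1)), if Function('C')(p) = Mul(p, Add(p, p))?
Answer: Rational(-4859, 13046) ≈ -0.37245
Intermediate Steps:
Function('C')(p) = Mul(2, Pow(p, 2)) (Function('C')(p) = Mul(p, Mul(2, p)) = Mul(2, Pow(p, 2)))
Mul(Add(-28834, 33693), Pow(Add(-35944, Function('C')(-107)), -1)) = Mul(Add(-28834, 33693), Pow(Add(-35944, Mul(2, Pow(-107, 2))), -1)) = Mul(4859, Pow(Add(-35944, Mul(2, 11449)), -1)) = Mul(4859, Pow(Add(-35944, 22898), -1)) = Mul(4859, Pow(-13046, -1)) = Mul(4859, Rational(-1, 13046)) = Rational(-4859, 13046)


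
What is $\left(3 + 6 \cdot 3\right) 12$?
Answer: $252$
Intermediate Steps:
$\left(3 + 6 \cdot 3\right) 12 = \left(3 + 18\right) 12 = 21 \cdot 12 = 252$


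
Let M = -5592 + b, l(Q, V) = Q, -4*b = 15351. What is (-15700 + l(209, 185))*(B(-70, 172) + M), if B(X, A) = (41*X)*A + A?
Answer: 31161556181/4 ≈ 7.7904e+9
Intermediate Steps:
b = -15351/4 (b = -¼*15351 = -15351/4 ≈ -3837.8)
B(X, A) = A + 41*A*X (B(X, A) = 41*A*X + A = A + 41*A*X)
M = -37719/4 (M = -5592 - 15351/4 = -37719/4 ≈ -9429.8)
(-15700 + l(209, 185))*(B(-70, 172) + M) = (-15700 + 209)*(172*(1 + 41*(-70)) - 37719/4) = -15491*(172*(1 - 2870) - 37719/4) = -15491*(172*(-2869) - 37719/4) = -15491*(-493468 - 37719/4) = -15491*(-2011591/4) = 31161556181/4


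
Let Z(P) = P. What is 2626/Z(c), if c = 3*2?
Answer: 1313/3 ≈ 437.67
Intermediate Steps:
c = 6
2626/Z(c) = 2626/6 = 2626*(1/6) = 1313/3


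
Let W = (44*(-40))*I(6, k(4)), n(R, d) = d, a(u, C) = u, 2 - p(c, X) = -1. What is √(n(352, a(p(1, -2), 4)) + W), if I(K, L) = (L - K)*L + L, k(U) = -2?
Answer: I*√24637 ≈ 156.96*I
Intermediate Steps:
p(c, X) = 3 (p(c, X) = 2 - 1*(-1) = 2 + 1 = 3)
I(K, L) = L + L*(L - K) (I(K, L) = L*(L - K) + L = L + L*(L - K))
W = -24640 (W = (44*(-40))*(-2*(1 - 2 - 1*6)) = -(-3520)*(1 - 2 - 6) = -(-3520)*(-7) = -1760*14 = -24640)
√(n(352, a(p(1, -2), 4)) + W) = √(3 - 24640) = √(-24637) = I*√24637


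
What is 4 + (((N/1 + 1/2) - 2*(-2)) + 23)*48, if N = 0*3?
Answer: 1324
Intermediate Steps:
N = 0
4 + (((N/1 + 1/2) - 2*(-2)) + 23)*48 = 4 + (((0/1 + 1/2) - 2*(-2)) + 23)*48 = 4 + (((0*1 + 1*(1/2)) + 4) + 23)*48 = 4 + (((0 + 1/2) + 4) + 23)*48 = 4 + ((1/2 + 4) + 23)*48 = 4 + (9/2 + 23)*48 = 4 + (55/2)*48 = 4 + 1320 = 1324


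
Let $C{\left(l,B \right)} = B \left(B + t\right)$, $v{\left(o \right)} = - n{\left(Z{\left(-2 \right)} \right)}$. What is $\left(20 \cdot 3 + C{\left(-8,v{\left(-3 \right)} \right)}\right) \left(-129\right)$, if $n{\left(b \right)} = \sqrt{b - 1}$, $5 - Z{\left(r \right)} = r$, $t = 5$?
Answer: $-8514 + 645 \sqrt{6} \approx -6934.1$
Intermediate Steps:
$Z{\left(r \right)} = 5 - r$
$n{\left(b \right)} = \sqrt{-1 + b}$
$v{\left(o \right)} = - \sqrt{6}$ ($v{\left(o \right)} = - \sqrt{-1 + \left(5 - -2\right)} = - \sqrt{-1 + \left(5 + 2\right)} = - \sqrt{-1 + 7} = - \sqrt{6}$)
$C{\left(l,B \right)} = B \left(5 + B\right)$ ($C{\left(l,B \right)} = B \left(B + 5\right) = B \left(5 + B\right)$)
$\left(20 \cdot 3 + C{\left(-8,v{\left(-3 \right)} \right)}\right) \left(-129\right) = \left(20 \cdot 3 + - \sqrt{6} \left(5 - \sqrt{6}\right)\right) \left(-129\right) = \left(60 - \sqrt{6} \left(5 - \sqrt{6}\right)\right) \left(-129\right) = -7740 + 129 \sqrt{6} \left(5 - \sqrt{6}\right)$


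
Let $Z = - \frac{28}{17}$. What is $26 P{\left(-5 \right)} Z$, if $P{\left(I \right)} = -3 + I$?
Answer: $\frac{5824}{17} \approx 342.59$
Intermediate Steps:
$Z = - \frac{28}{17}$ ($Z = \left(-28\right) \frac{1}{17} = - \frac{28}{17} \approx -1.6471$)
$26 P{\left(-5 \right)} Z = 26 \left(-3 - 5\right) \left(- \frac{28}{17}\right) = 26 \left(-8\right) \left(- \frac{28}{17}\right) = \left(-208\right) \left(- \frac{28}{17}\right) = \frac{5824}{17}$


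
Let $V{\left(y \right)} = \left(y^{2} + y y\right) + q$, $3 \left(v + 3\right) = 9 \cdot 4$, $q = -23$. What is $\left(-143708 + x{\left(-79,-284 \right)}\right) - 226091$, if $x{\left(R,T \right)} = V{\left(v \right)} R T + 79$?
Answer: $2748884$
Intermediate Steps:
$v = 9$ ($v = -3 + \frac{9 \cdot 4}{3} = -3 + \frac{1}{3} \cdot 36 = -3 + 12 = 9$)
$V{\left(y \right)} = -23 + 2 y^{2}$ ($V{\left(y \right)} = \left(y^{2} + y y\right) - 23 = \left(y^{2} + y^{2}\right) - 23 = 2 y^{2} - 23 = -23 + 2 y^{2}$)
$x{\left(R,T \right)} = 79 + 139 R T$ ($x{\left(R,T \right)} = \left(-23 + 2 \cdot 9^{2}\right) R T + 79 = \left(-23 + 2 \cdot 81\right) R T + 79 = \left(-23 + 162\right) R T + 79 = 139 R T + 79 = 79 + 139 R T$)
$\left(-143708 + x{\left(-79,-284 \right)}\right) - 226091 = \left(-143708 + \left(79 + 139 \left(-79\right) \left(-284\right)\right)\right) - 226091 = \left(-143708 + \left(79 + 3118604\right)\right) - 226091 = \left(-143708 + 3118683\right) - 226091 = 2974975 - 226091 = 2748884$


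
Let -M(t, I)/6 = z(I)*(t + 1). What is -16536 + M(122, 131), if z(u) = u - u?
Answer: -16536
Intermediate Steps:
z(u) = 0
M(t, I) = 0 (M(t, I) = -0*(t + 1) = -0*(1 + t) = -6*0 = 0)
-16536 + M(122, 131) = -16536 + 0 = -16536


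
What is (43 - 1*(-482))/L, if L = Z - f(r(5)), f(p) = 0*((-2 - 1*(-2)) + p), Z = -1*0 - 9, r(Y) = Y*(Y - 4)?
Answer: -175/3 ≈ -58.333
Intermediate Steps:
r(Y) = Y*(-4 + Y)
Z = -9 (Z = 0 - 9 = -9)
f(p) = 0 (f(p) = 0*((-2 + 2) + p) = 0*(0 + p) = 0*p = 0)
L = -9 (L = -9 - 1*0 = -9 + 0 = -9)
(43 - 1*(-482))/L = (43 - 1*(-482))/(-9) = (43 + 482)*(-⅑) = 525*(-⅑) = -175/3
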